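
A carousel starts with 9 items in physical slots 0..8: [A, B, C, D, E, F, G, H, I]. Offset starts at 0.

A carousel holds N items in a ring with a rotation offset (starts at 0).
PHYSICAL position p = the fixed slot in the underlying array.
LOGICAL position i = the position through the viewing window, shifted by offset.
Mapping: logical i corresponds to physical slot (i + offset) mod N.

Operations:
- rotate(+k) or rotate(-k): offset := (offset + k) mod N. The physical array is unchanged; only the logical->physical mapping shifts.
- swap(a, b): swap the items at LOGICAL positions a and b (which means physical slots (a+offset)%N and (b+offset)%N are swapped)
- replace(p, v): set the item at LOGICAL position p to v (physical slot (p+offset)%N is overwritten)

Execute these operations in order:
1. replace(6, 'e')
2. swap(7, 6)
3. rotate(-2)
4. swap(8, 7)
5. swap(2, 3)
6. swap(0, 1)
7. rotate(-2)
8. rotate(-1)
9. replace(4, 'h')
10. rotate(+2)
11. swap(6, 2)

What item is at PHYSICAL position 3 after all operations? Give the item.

After op 1 (replace(6, 'e')): offset=0, physical=[A,B,C,D,E,F,e,H,I], logical=[A,B,C,D,E,F,e,H,I]
After op 2 (swap(7, 6)): offset=0, physical=[A,B,C,D,E,F,H,e,I], logical=[A,B,C,D,E,F,H,e,I]
After op 3 (rotate(-2)): offset=7, physical=[A,B,C,D,E,F,H,e,I], logical=[e,I,A,B,C,D,E,F,H]
After op 4 (swap(8, 7)): offset=7, physical=[A,B,C,D,E,H,F,e,I], logical=[e,I,A,B,C,D,E,H,F]
After op 5 (swap(2, 3)): offset=7, physical=[B,A,C,D,E,H,F,e,I], logical=[e,I,B,A,C,D,E,H,F]
After op 6 (swap(0, 1)): offset=7, physical=[B,A,C,D,E,H,F,I,e], logical=[I,e,B,A,C,D,E,H,F]
After op 7 (rotate(-2)): offset=5, physical=[B,A,C,D,E,H,F,I,e], logical=[H,F,I,e,B,A,C,D,E]
After op 8 (rotate(-1)): offset=4, physical=[B,A,C,D,E,H,F,I,e], logical=[E,H,F,I,e,B,A,C,D]
After op 9 (replace(4, 'h')): offset=4, physical=[B,A,C,D,E,H,F,I,h], logical=[E,H,F,I,h,B,A,C,D]
After op 10 (rotate(+2)): offset=6, physical=[B,A,C,D,E,H,F,I,h], logical=[F,I,h,B,A,C,D,E,H]
After op 11 (swap(6, 2)): offset=6, physical=[B,A,C,h,E,H,F,I,D], logical=[F,I,D,B,A,C,h,E,H]

Answer: h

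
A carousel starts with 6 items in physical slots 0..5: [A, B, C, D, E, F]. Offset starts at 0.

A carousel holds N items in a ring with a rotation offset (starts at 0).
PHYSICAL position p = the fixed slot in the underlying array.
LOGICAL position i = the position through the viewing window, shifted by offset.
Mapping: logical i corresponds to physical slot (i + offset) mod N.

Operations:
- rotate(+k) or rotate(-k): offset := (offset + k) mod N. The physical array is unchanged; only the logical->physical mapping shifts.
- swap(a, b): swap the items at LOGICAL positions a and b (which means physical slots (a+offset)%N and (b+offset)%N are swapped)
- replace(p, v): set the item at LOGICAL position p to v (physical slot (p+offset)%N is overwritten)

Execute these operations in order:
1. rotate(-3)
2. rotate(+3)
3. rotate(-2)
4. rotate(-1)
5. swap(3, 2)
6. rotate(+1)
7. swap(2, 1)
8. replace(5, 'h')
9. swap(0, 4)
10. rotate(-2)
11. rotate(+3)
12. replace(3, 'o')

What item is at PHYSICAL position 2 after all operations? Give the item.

Answer: o

Derivation:
After op 1 (rotate(-3)): offset=3, physical=[A,B,C,D,E,F], logical=[D,E,F,A,B,C]
After op 2 (rotate(+3)): offset=0, physical=[A,B,C,D,E,F], logical=[A,B,C,D,E,F]
After op 3 (rotate(-2)): offset=4, physical=[A,B,C,D,E,F], logical=[E,F,A,B,C,D]
After op 4 (rotate(-1)): offset=3, physical=[A,B,C,D,E,F], logical=[D,E,F,A,B,C]
After op 5 (swap(3, 2)): offset=3, physical=[F,B,C,D,E,A], logical=[D,E,A,F,B,C]
After op 6 (rotate(+1)): offset=4, physical=[F,B,C,D,E,A], logical=[E,A,F,B,C,D]
After op 7 (swap(2, 1)): offset=4, physical=[A,B,C,D,E,F], logical=[E,F,A,B,C,D]
After op 8 (replace(5, 'h')): offset=4, physical=[A,B,C,h,E,F], logical=[E,F,A,B,C,h]
After op 9 (swap(0, 4)): offset=4, physical=[A,B,E,h,C,F], logical=[C,F,A,B,E,h]
After op 10 (rotate(-2)): offset=2, physical=[A,B,E,h,C,F], logical=[E,h,C,F,A,B]
After op 11 (rotate(+3)): offset=5, physical=[A,B,E,h,C,F], logical=[F,A,B,E,h,C]
After op 12 (replace(3, 'o')): offset=5, physical=[A,B,o,h,C,F], logical=[F,A,B,o,h,C]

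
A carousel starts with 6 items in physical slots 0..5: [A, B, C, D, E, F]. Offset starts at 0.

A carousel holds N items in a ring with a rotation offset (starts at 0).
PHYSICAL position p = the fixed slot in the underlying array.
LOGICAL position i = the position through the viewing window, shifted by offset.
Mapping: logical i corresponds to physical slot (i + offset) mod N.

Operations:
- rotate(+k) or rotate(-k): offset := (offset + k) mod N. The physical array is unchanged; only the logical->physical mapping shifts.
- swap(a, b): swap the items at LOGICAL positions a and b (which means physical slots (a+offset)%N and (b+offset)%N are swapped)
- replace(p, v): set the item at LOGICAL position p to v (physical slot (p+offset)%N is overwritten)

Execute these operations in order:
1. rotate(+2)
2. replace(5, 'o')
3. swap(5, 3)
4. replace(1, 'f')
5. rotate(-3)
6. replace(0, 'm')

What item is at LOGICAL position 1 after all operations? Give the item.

After op 1 (rotate(+2)): offset=2, physical=[A,B,C,D,E,F], logical=[C,D,E,F,A,B]
After op 2 (replace(5, 'o')): offset=2, physical=[A,o,C,D,E,F], logical=[C,D,E,F,A,o]
After op 3 (swap(5, 3)): offset=2, physical=[A,F,C,D,E,o], logical=[C,D,E,o,A,F]
After op 4 (replace(1, 'f')): offset=2, physical=[A,F,C,f,E,o], logical=[C,f,E,o,A,F]
After op 5 (rotate(-3)): offset=5, physical=[A,F,C,f,E,o], logical=[o,A,F,C,f,E]
After op 6 (replace(0, 'm')): offset=5, physical=[A,F,C,f,E,m], logical=[m,A,F,C,f,E]

Answer: A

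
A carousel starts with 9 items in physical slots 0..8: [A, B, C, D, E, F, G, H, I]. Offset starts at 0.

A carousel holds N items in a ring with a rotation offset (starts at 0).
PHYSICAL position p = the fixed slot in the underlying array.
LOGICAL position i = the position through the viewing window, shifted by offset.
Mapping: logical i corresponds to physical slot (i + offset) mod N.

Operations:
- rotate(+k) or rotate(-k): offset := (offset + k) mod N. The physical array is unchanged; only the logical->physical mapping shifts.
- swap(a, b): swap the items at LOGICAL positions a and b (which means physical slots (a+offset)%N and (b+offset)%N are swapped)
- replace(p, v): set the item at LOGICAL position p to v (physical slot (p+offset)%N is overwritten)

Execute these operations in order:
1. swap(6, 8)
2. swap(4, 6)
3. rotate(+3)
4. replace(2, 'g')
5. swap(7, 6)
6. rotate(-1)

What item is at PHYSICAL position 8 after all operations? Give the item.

After op 1 (swap(6, 8)): offset=0, physical=[A,B,C,D,E,F,I,H,G], logical=[A,B,C,D,E,F,I,H,G]
After op 2 (swap(4, 6)): offset=0, physical=[A,B,C,D,I,F,E,H,G], logical=[A,B,C,D,I,F,E,H,G]
After op 3 (rotate(+3)): offset=3, physical=[A,B,C,D,I,F,E,H,G], logical=[D,I,F,E,H,G,A,B,C]
After op 4 (replace(2, 'g')): offset=3, physical=[A,B,C,D,I,g,E,H,G], logical=[D,I,g,E,H,G,A,B,C]
After op 5 (swap(7, 6)): offset=3, physical=[B,A,C,D,I,g,E,H,G], logical=[D,I,g,E,H,G,B,A,C]
After op 6 (rotate(-1)): offset=2, physical=[B,A,C,D,I,g,E,H,G], logical=[C,D,I,g,E,H,G,B,A]

Answer: G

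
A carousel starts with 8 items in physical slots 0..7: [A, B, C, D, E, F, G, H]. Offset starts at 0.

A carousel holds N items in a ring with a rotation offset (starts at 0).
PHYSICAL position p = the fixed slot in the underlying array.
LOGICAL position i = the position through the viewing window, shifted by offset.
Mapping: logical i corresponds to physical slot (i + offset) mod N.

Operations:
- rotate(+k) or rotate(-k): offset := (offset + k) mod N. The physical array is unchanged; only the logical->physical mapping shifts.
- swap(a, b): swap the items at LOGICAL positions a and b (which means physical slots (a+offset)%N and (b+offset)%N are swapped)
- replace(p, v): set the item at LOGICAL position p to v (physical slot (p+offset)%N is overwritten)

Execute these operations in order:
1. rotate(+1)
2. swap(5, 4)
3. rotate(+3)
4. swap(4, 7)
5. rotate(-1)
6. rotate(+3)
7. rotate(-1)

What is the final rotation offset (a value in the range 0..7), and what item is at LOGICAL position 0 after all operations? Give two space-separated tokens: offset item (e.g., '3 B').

Answer: 5 G

Derivation:
After op 1 (rotate(+1)): offset=1, physical=[A,B,C,D,E,F,G,H], logical=[B,C,D,E,F,G,H,A]
After op 2 (swap(5, 4)): offset=1, physical=[A,B,C,D,E,G,F,H], logical=[B,C,D,E,G,F,H,A]
After op 3 (rotate(+3)): offset=4, physical=[A,B,C,D,E,G,F,H], logical=[E,G,F,H,A,B,C,D]
After op 4 (swap(4, 7)): offset=4, physical=[D,B,C,A,E,G,F,H], logical=[E,G,F,H,D,B,C,A]
After op 5 (rotate(-1)): offset=3, physical=[D,B,C,A,E,G,F,H], logical=[A,E,G,F,H,D,B,C]
After op 6 (rotate(+3)): offset=6, physical=[D,B,C,A,E,G,F,H], logical=[F,H,D,B,C,A,E,G]
After op 7 (rotate(-1)): offset=5, physical=[D,B,C,A,E,G,F,H], logical=[G,F,H,D,B,C,A,E]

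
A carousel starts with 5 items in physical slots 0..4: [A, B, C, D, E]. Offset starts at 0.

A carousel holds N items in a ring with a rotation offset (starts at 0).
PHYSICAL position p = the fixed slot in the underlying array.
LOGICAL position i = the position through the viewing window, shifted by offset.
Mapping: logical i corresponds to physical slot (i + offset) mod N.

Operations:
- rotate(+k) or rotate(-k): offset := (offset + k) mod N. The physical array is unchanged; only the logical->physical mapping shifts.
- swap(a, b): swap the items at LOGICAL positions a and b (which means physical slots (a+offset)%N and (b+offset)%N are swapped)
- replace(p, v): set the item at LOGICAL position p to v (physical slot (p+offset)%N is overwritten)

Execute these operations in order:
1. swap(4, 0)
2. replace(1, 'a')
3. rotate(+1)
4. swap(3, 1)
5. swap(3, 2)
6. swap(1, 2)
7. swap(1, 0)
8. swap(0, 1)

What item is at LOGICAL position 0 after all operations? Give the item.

Answer: a

Derivation:
After op 1 (swap(4, 0)): offset=0, physical=[E,B,C,D,A], logical=[E,B,C,D,A]
After op 2 (replace(1, 'a')): offset=0, physical=[E,a,C,D,A], logical=[E,a,C,D,A]
After op 3 (rotate(+1)): offset=1, physical=[E,a,C,D,A], logical=[a,C,D,A,E]
After op 4 (swap(3, 1)): offset=1, physical=[E,a,A,D,C], logical=[a,A,D,C,E]
After op 5 (swap(3, 2)): offset=1, physical=[E,a,A,C,D], logical=[a,A,C,D,E]
After op 6 (swap(1, 2)): offset=1, physical=[E,a,C,A,D], logical=[a,C,A,D,E]
After op 7 (swap(1, 0)): offset=1, physical=[E,C,a,A,D], logical=[C,a,A,D,E]
After op 8 (swap(0, 1)): offset=1, physical=[E,a,C,A,D], logical=[a,C,A,D,E]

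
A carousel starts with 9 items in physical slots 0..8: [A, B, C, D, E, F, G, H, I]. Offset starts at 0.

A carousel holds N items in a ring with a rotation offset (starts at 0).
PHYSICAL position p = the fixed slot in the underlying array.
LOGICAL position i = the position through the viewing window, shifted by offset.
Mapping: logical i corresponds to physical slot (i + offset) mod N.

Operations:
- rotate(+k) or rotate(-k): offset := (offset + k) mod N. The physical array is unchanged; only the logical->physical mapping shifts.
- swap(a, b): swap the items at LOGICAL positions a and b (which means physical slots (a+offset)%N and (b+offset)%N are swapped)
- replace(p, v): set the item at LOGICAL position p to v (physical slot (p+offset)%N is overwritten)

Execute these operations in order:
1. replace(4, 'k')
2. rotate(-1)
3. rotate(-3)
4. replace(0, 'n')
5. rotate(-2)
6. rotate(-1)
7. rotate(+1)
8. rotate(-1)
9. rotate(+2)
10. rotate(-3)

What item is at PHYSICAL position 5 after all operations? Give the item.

After op 1 (replace(4, 'k')): offset=0, physical=[A,B,C,D,k,F,G,H,I], logical=[A,B,C,D,k,F,G,H,I]
After op 2 (rotate(-1)): offset=8, physical=[A,B,C,D,k,F,G,H,I], logical=[I,A,B,C,D,k,F,G,H]
After op 3 (rotate(-3)): offset=5, physical=[A,B,C,D,k,F,G,H,I], logical=[F,G,H,I,A,B,C,D,k]
After op 4 (replace(0, 'n')): offset=5, physical=[A,B,C,D,k,n,G,H,I], logical=[n,G,H,I,A,B,C,D,k]
After op 5 (rotate(-2)): offset=3, physical=[A,B,C,D,k,n,G,H,I], logical=[D,k,n,G,H,I,A,B,C]
After op 6 (rotate(-1)): offset=2, physical=[A,B,C,D,k,n,G,H,I], logical=[C,D,k,n,G,H,I,A,B]
After op 7 (rotate(+1)): offset=3, physical=[A,B,C,D,k,n,G,H,I], logical=[D,k,n,G,H,I,A,B,C]
After op 8 (rotate(-1)): offset=2, physical=[A,B,C,D,k,n,G,H,I], logical=[C,D,k,n,G,H,I,A,B]
After op 9 (rotate(+2)): offset=4, physical=[A,B,C,D,k,n,G,H,I], logical=[k,n,G,H,I,A,B,C,D]
After op 10 (rotate(-3)): offset=1, physical=[A,B,C,D,k,n,G,H,I], logical=[B,C,D,k,n,G,H,I,A]

Answer: n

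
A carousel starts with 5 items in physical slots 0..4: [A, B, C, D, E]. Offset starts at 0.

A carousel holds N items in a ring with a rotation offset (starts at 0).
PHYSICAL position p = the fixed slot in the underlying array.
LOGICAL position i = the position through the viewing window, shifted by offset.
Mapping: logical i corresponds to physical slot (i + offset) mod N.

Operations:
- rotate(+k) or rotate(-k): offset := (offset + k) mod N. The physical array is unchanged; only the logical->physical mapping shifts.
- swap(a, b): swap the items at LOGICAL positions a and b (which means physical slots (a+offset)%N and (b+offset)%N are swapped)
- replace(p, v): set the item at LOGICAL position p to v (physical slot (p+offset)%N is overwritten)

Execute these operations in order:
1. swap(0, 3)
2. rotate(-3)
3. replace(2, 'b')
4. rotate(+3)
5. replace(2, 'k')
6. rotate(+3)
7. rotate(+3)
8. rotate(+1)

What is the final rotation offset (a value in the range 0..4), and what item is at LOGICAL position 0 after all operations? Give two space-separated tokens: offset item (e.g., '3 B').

After op 1 (swap(0, 3)): offset=0, physical=[D,B,C,A,E], logical=[D,B,C,A,E]
After op 2 (rotate(-3)): offset=2, physical=[D,B,C,A,E], logical=[C,A,E,D,B]
After op 3 (replace(2, 'b')): offset=2, physical=[D,B,C,A,b], logical=[C,A,b,D,B]
After op 4 (rotate(+3)): offset=0, physical=[D,B,C,A,b], logical=[D,B,C,A,b]
After op 5 (replace(2, 'k')): offset=0, physical=[D,B,k,A,b], logical=[D,B,k,A,b]
After op 6 (rotate(+3)): offset=3, physical=[D,B,k,A,b], logical=[A,b,D,B,k]
After op 7 (rotate(+3)): offset=1, physical=[D,B,k,A,b], logical=[B,k,A,b,D]
After op 8 (rotate(+1)): offset=2, physical=[D,B,k,A,b], logical=[k,A,b,D,B]

Answer: 2 k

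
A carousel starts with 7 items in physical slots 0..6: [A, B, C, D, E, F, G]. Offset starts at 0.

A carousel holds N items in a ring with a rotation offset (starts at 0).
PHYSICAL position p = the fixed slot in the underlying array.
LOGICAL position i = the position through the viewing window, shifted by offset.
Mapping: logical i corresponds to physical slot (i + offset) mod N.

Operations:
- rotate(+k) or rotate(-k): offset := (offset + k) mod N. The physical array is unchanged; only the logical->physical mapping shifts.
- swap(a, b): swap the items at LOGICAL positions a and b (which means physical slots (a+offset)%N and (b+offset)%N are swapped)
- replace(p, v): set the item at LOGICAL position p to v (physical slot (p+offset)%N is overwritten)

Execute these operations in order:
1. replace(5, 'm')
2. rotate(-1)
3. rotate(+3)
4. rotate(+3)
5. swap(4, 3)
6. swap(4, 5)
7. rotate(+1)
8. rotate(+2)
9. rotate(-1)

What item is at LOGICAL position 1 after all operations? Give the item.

Answer: C

Derivation:
After op 1 (replace(5, 'm')): offset=0, physical=[A,B,C,D,E,m,G], logical=[A,B,C,D,E,m,G]
After op 2 (rotate(-1)): offset=6, physical=[A,B,C,D,E,m,G], logical=[G,A,B,C,D,E,m]
After op 3 (rotate(+3)): offset=2, physical=[A,B,C,D,E,m,G], logical=[C,D,E,m,G,A,B]
After op 4 (rotate(+3)): offset=5, physical=[A,B,C,D,E,m,G], logical=[m,G,A,B,C,D,E]
After op 5 (swap(4, 3)): offset=5, physical=[A,C,B,D,E,m,G], logical=[m,G,A,C,B,D,E]
After op 6 (swap(4, 5)): offset=5, physical=[A,C,D,B,E,m,G], logical=[m,G,A,C,D,B,E]
After op 7 (rotate(+1)): offset=6, physical=[A,C,D,B,E,m,G], logical=[G,A,C,D,B,E,m]
After op 8 (rotate(+2)): offset=1, physical=[A,C,D,B,E,m,G], logical=[C,D,B,E,m,G,A]
After op 9 (rotate(-1)): offset=0, physical=[A,C,D,B,E,m,G], logical=[A,C,D,B,E,m,G]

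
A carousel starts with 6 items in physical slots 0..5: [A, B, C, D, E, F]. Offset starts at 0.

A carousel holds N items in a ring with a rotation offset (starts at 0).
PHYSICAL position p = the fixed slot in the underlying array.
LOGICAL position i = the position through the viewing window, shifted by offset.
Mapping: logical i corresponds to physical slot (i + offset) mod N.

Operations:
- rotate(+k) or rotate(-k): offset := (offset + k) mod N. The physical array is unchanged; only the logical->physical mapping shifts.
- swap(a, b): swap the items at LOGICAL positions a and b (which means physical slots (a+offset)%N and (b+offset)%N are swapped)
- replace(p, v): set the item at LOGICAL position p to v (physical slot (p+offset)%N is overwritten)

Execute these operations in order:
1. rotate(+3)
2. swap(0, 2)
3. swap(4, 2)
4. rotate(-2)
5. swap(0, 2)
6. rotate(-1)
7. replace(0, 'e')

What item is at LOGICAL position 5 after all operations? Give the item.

Answer: B

Derivation:
After op 1 (rotate(+3)): offset=3, physical=[A,B,C,D,E,F], logical=[D,E,F,A,B,C]
After op 2 (swap(0, 2)): offset=3, physical=[A,B,C,F,E,D], logical=[F,E,D,A,B,C]
After op 3 (swap(4, 2)): offset=3, physical=[A,D,C,F,E,B], logical=[F,E,B,A,D,C]
After op 4 (rotate(-2)): offset=1, physical=[A,D,C,F,E,B], logical=[D,C,F,E,B,A]
After op 5 (swap(0, 2)): offset=1, physical=[A,F,C,D,E,B], logical=[F,C,D,E,B,A]
After op 6 (rotate(-1)): offset=0, physical=[A,F,C,D,E,B], logical=[A,F,C,D,E,B]
After op 7 (replace(0, 'e')): offset=0, physical=[e,F,C,D,E,B], logical=[e,F,C,D,E,B]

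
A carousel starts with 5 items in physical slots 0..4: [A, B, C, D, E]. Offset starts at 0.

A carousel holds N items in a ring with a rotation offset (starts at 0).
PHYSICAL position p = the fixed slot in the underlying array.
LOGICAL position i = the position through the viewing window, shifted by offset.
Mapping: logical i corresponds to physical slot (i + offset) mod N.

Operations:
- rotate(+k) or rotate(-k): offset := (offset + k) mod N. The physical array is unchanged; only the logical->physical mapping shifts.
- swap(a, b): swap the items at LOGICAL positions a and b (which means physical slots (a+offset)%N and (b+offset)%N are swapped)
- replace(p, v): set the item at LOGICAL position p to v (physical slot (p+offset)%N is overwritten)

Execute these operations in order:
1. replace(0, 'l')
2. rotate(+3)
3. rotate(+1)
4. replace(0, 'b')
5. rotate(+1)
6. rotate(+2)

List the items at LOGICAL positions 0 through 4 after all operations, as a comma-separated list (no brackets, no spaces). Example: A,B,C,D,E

After op 1 (replace(0, 'l')): offset=0, physical=[l,B,C,D,E], logical=[l,B,C,D,E]
After op 2 (rotate(+3)): offset=3, physical=[l,B,C,D,E], logical=[D,E,l,B,C]
After op 3 (rotate(+1)): offset=4, physical=[l,B,C,D,E], logical=[E,l,B,C,D]
After op 4 (replace(0, 'b')): offset=4, physical=[l,B,C,D,b], logical=[b,l,B,C,D]
After op 5 (rotate(+1)): offset=0, physical=[l,B,C,D,b], logical=[l,B,C,D,b]
After op 6 (rotate(+2)): offset=2, physical=[l,B,C,D,b], logical=[C,D,b,l,B]

Answer: C,D,b,l,B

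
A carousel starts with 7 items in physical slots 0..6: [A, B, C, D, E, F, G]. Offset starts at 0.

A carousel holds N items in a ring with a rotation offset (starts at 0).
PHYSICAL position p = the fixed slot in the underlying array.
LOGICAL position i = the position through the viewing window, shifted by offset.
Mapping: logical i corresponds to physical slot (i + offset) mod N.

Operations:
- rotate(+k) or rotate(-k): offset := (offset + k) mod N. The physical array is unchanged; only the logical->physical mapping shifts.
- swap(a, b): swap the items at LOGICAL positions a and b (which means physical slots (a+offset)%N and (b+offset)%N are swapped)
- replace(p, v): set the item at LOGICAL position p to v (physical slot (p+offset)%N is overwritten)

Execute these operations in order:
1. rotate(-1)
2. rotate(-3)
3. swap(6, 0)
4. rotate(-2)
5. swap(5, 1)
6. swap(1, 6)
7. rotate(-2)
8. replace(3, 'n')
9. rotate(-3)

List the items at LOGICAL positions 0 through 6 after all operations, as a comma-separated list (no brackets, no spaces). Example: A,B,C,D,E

Answer: C,E,F,D,G,B,n

Derivation:
After op 1 (rotate(-1)): offset=6, physical=[A,B,C,D,E,F,G], logical=[G,A,B,C,D,E,F]
After op 2 (rotate(-3)): offset=3, physical=[A,B,C,D,E,F,G], logical=[D,E,F,G,A,B,C]
After op 3 (swap(6, 0)): offset=3, physical=[A,B,D,C,E,F,G], logical=[C,E,F,G,A,B,D]
After op 4 (rotate(-2)): offset=1, physical=[A,B,D,C,E,F,G], logical=[B,D,C,E,F,G,A]
After op 5 (swap(5, 1)): offset=1, physical=[A,B,G,C,E,F,D], logical=[B,G,C,E,F,D,A]
After op 6 (swap(1, 6)): offset=1, physical=[G,B,A,C,E,F,D], logical=[B,A,C,E,F,D,G]
After op 7 (rotate(-2)): offset=6, physical=[G,B,A,C,E,F,D], logical=[D,G,B,A,C,E,F]
After op 8 (replace(3, 'n')): offset=6, physical=[G,B,n,C,E,F,D], logical=[D,G,B,n,C,E,F]
After op 9 (rotate(-3)): offset=3, physical=[G,B,n,C,E,F,D], logical=[C,E,F,D,G,B,n]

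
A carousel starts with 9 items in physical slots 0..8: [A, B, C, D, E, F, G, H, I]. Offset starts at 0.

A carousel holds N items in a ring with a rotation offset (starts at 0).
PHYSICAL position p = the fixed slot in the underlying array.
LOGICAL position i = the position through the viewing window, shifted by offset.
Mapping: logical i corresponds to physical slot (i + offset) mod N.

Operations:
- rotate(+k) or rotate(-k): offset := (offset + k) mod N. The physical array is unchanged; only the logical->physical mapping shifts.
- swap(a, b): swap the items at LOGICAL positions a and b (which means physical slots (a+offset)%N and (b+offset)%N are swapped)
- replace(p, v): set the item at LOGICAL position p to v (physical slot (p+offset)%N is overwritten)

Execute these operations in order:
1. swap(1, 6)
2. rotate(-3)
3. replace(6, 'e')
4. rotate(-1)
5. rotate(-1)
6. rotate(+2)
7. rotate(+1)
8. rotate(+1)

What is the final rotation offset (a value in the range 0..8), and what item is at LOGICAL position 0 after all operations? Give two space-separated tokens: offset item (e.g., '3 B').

Answer: 8 I

Derivation:
After op 1 (swap(1, 6)): offset=0, physical=[A,G,C,D,E,F,B,H,I], logical=[A,G,C,D,E,F,B,H,I]
After op 2 (rotate(-3)): offset=6, physical=[A,G,C,D,E,F,B,H,I], logical=[B,H,I,A,G,C,D,E,F]
After op 3 (replace(6, 'e')): offset=6, physical=[A,G,C,e,E,F,B,H,I], logical=[B,H,I,A,G,C,e,E,F]
After op 4 (rotate(-1)): offset=5, physical=[A,G,C,e,E,F,B,H,I], logical=[F,B,H,I,A,G,C,e,E]
After op 5 (rotate(-1)): offset=4, physical=[A,G,C,e,E,F,B,H,I], logical=[E,F,B,H,I,A,G,C,e]
After op 6 (rotate(+2)): offset=6, physical=[A,G,C,e,E,F,B,H,I], logical=[B,H,I,A,G,C,e,E,F]
After op 7 (rotate(+1)): offset=7, physical=[A,G,C,e,E,F,B,H,I], logical=[H,I,A,G,C,e,E,F,B]
After op 8 (rotate(+1)): offset=8, physical=[A,G,C,e,E,F,B,H,I], logical=[I,A,G,C,e,E,F,B,H]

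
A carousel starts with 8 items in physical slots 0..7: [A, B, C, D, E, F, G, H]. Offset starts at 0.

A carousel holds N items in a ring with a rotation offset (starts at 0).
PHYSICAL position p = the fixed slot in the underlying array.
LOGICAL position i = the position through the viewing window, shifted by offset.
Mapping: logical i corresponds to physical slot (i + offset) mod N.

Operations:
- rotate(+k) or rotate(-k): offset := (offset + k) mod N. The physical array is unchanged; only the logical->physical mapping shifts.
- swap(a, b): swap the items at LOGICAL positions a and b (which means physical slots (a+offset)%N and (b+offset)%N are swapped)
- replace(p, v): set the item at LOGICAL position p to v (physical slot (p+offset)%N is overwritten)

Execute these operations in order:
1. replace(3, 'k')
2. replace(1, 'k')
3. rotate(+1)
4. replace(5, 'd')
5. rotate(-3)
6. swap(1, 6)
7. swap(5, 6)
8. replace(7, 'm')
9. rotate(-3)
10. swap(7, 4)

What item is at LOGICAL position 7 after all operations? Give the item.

Answer: E

Derivation:
After op 1 (replace(3, 'k')): offset=0, physical=[A,B,C,k,E,F,G,H], logical=[A,B,C,k,E,F,G,H]
After op 2 (replace(1, 'k')): offset=0, physical=[A,k,C,k,E,F,G,H], logical=[A,k,C,k,E,F,G,H]
After op 3 (rotate(+1)): offset=1, physical=[A,k,C,k,E,F,G,H], logical=[k,C,k,E,F,G,H,A]
After op 4 (replace(5, 'd')): offset=1, physical=[A,k,C,k,E,F,d,H], logical=[k,C,k,E,F,d,H,A]
After op 5 (rotate(-3)): offset=6, physical=[A,k,C,k,E,F,d,H], logical=[d,H,A,k,C,k,E,F]
After op 6 (swap(1, 6)): offset=6, physical=[A,k,C,k,H,F,d,E], logical=[d,E,A,k,C,k,H,F]
After op 7 (swap(5, 6)): offset=6, physical=[A,k,C,H,k,F,d,E], logical=[d,E,A,k,C,H,k,F]
After op 8 (replace(7, 'm')): offset=6, physical=[A,k,C,H,k,m,d,E], logical=[d,E,A,k,C,H,k,m]
After op 9 (rotate(-3)): offset=3, physical=[A,k,C,H,k,m,d,E], logical=[H,k,m,d,E,A,k,C]
After op 10 (swap(7, 4)): offset=3, physical=[A,k,E,H,k,m,d,C], logical=[H,k,m,d,C,A,k,E]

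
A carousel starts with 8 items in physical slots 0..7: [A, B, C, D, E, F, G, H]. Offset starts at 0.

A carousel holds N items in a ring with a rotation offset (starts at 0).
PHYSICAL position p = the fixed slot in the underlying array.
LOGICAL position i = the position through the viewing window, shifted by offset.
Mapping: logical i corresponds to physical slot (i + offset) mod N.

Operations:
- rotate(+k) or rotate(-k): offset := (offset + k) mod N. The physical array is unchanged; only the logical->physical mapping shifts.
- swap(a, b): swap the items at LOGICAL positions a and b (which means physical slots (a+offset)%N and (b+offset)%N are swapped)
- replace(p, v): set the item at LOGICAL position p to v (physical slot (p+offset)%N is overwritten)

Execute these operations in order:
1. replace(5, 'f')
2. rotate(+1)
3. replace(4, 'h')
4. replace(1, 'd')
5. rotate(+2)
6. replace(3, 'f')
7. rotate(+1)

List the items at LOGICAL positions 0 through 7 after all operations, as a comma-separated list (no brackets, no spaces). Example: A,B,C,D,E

Answer: E,h,f,H,A,B,d,D

Derivation:
After op 1 (replace(5, 'f')): offset=0, physical=[A,B,C,D,E,f,G,H], logical=[A,B,C,D,E,f,G,H]
After op 2 (rotate(+1)): offset=1, physical=[A,B,C,D,E,f,G,H], logical=[B,C,D,E,f,G,H,A]
After op 3 (replace(4, 'h')): offset=1, physical=[A,B,C,D,E,h,G,H], logical=[B,C,D,E,h,G,H,A]
After op 4 (replace(1, 'd')): offset=1, physical=[A,B,d,D,E,h,G,H], logical=[B,d,D,E,h,G,H,A]
After op 5 (rotate(+2)): offset=3, physical=[A,B,d,D,E,h,G,H], logical=[D,E,h,G,H,A,B,d]
After op 6 (replace(3, 'f')): offset=3, physical=[A,B,d,D,E,h,f,H], logical=[D,E,h,f,H,A,B,d]
After op 7 (rotate(+1)): offset=4, physical=[A,B,d,D,E,h,f,H], logical=[E,h,f,H,A,B,d,D]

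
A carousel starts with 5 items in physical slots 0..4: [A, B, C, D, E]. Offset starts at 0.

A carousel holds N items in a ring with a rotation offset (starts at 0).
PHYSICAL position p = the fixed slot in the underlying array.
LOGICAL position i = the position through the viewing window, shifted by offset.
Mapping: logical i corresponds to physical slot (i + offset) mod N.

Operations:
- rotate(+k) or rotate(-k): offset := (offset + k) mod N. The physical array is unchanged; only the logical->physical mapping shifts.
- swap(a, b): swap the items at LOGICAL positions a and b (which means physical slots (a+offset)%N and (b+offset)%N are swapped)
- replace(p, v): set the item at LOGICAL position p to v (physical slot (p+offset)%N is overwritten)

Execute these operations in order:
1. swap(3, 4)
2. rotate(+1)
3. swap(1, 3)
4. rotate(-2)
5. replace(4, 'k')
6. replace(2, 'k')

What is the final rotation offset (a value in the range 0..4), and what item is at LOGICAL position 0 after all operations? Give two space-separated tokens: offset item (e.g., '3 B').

After op 1 (swap(3, 4)): offset=0, physical=[A,B,C,E,D], logical=[A,B,C,E,D]
After op 2 (rotate(+1)): offset=1, physical=[A,B,C,E,D], logical=[B,C,E,D,A]
After op 3 (swap(1, 3)): offset=1, physical=[A,B,D,E,C], logical=[B,D,E,C,A]
After op 4 (rotate(-2)): offset=4, physical=[A,B,D,E,C], logical=[C,A,B,D,E]
After op 5 (replace(4, 'k')): offset=4, physical=[A,B,D,k,C], logical=[C,A,B,D,k]
After op 6 (replace(2, 'k')): offset=4, physical=[A,k,D,k,C], logical=[C,A,k,D,k]

Answer: 4 C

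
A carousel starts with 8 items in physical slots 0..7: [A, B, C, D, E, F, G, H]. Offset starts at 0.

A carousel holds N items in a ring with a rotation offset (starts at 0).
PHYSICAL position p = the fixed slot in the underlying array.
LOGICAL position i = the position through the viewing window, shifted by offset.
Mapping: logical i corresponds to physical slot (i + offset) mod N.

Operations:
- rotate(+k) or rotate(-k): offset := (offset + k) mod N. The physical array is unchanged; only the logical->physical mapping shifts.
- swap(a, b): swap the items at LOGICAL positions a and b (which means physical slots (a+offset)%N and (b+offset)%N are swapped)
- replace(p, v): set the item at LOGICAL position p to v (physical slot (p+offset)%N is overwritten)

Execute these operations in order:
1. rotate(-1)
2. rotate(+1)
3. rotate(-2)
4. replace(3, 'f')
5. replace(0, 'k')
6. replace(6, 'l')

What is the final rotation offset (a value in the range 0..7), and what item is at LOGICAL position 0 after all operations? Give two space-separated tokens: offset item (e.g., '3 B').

Answer: 6 k

Derivation:
After op 1 (rotate(-1)): offset=7, physical=[A,B,C,D,E,F,G,H], logical=[H,A,B,C,D,E,F,G]
After op 2 (rotate(+1)): offset=0, physical=[A,B,C,D,E,F,G,H], logical=[A,B,C,D,E,F,G,H]
After op 3 (rotate(-2)): offset=6, physical=[A,B,C,D,E,F,G,H], logical=[G,H,A,B,C,D,E,F]
After op 4 (replace(3, 'f')): offset=6, physical=[A,f,C,D,E,F,G,H], logical=[G,H,A,f,C,D,E,F]
After op 5 (replace(0, 'k')): offset=6, physical=[A,f,C,D,E,F,k,H], logical=[k,H,A,f,C,D,E,F]
After op 6 (replace(6, 'l')): offset=6, physical=[A,f,C,D,l,F,k,H], logical=[k,H,A,f,C,D,l,F]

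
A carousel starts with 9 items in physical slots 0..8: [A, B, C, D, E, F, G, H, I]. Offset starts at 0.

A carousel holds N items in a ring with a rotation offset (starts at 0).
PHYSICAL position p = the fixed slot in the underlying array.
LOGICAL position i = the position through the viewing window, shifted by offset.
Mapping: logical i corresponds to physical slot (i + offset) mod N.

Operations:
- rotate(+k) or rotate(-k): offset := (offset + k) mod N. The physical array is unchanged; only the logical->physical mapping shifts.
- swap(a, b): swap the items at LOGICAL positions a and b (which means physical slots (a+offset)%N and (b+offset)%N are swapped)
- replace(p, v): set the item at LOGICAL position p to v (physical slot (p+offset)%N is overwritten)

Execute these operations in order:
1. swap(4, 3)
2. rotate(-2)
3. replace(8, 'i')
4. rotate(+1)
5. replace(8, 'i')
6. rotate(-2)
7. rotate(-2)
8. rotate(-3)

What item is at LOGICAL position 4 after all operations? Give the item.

After op 1 (swap(4, 3)): offset=0, physical=[A,B,C,E,D,F,G,H,I], logical=[A,B,C,E,D,F,G,H,I]
After op 2 (rotate(-2)): offset=7, physical=[A,B,C,E,D,F,G,H,I], logical=[H,I,A,B,C,E,D,F,G]
After op 3 (replace(8, 'i')): offset=7, physical=[A,B,C,E,D,F,i,H,I], logical=[H,I,A,B,C,E,D,F,i]
After op 4 (rotate(+1)): offset=8, physical=[A,B,C,E,D,F,i,H,I], logical=[I,A,B,C,E,D,F,i,H]
After op 5 (replace(8, 'i')): offset=8, physical=[A,B,C,E,D,F,i,i,I], logical=[I,A,B,C,E,D,F,i,i]
After op 6 (rotate(-2)): offset=6, physical=[A,B,C,E,D,F,i,i,I], logical=[i,i,I,A,B,C,E,D,F]
After op 7 (rotate(-2)): offset=4, physical=[A,B,C,E,D,F,i,i,I], logical=[D,F,i,i,I,A,B,C,E]
After op 8 (rotate(-3)): offset=1, physical=[A,B,C,E,D,F,i,i,I], logical=[B,C,E,D,F,i,i,I,A]

Answer: F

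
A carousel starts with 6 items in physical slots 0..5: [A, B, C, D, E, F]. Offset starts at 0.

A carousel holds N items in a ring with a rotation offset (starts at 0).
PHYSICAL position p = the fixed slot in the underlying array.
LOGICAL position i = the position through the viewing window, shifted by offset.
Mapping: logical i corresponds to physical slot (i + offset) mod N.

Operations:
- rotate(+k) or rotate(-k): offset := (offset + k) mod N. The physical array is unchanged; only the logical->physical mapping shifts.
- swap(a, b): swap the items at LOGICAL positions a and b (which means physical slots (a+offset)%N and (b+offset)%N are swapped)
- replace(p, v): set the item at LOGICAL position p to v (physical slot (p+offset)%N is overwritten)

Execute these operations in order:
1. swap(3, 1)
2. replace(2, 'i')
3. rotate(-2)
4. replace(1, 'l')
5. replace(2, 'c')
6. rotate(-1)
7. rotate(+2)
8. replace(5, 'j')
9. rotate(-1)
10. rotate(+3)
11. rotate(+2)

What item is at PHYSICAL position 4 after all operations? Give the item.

Answer: j

Derivation:
After op 1 (swap(3, 1)): offset=0, physical=[A,D,C,B,E,F], logical=[A,D,C,B,E,F]
After op 2 (replace(2, 'i')): offset=0, physical=[A,D,i,B,E,F], logical=[A,D,i,B,E,F]
After op 3 (rotate(-2)): offset=4, physical=[A,D,i,B,E,F], logical=[E,F,A,D,i,B]
After op 4 (replace(1, 'l')): offset=4, physical=[A,D,i,B,E,l], logical=[E,l,A,D,i,B]
After op 5 (replace(2, 'c')): offset=4, physical=[c,D,i,B,E,l], logical=[E,l,c,D,i,B]
After op 6 (rotate(-1)): offset=3, physical=[c,D,i,B,E,l], logical=[B,E,l,c,D,i]
After op 7 (rotate(+2)): offset=5, physical=[c,D,i,B,E,l], logical=[l,c,D,i,B,E]
After op 8 (replace(5, 'j')): offset=5, physical=[c,D,i,B,j,l], logical=[l,c,D,i,B,j]
After op 9 (rotate(-1)): offset=4, physical=[c,D,i,B,j,l], logical=[j,l,c,D,i,B]
After op 10 (rotate(+3)): offset=1, physical=[c,D,i,B,j,l], logical=[D,i,B,j,l,c]
After op 11 (rotate(+2)): offset=3, physical=[c,D,i,B,j,l], logical=[B,j,l,c,D,i]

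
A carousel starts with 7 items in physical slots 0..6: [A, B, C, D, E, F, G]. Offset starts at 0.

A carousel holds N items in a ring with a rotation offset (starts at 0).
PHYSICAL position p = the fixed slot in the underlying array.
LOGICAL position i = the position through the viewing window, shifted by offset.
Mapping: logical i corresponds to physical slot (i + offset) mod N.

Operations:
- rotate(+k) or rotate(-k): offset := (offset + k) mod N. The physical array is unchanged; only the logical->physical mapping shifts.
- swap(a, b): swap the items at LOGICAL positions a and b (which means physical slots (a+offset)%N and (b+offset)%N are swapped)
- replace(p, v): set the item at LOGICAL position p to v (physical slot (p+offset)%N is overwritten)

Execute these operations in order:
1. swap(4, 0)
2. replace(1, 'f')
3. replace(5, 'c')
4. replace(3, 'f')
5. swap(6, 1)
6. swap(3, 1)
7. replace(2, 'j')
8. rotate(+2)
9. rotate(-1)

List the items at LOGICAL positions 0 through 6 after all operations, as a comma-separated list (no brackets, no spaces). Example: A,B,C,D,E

After op 1 (swap(4, 0)): offset=0, physical=[E,B,C,D,A,F,G], logical=[E,B,C,D,A,F,G]
After op 2 (replace(1, 'f')): offset=0, physical=[E,f,C,D,A,F,G], logical=[E,f,C,D,A,F,G]
After op 3 (replace(5, 'c')): offset=0, physical=[E,f,C,D,A,c,G], logical=[E,f,C,D,A,c,G]
After op 4 (replace(3, 'f')): offset=0, physical=[E,f,C,f,A,c,G], logical=[E,f,C,f,A,c,G]
After op 5 (swap(6, 1)): offset=0, physical=[E,G,C,f,A,c,f], logical=[E,G,C,f,A,c,f]
After op 6 (swap(3, 1)): offset=0, physical=[E,f,C,G,A,c,f], logical=[E,f,C,G,A,c,f]
After op 7 (replace(2, 'j')): offset=0, physical=[E,f,j,G,A,c,f], logical=[E,f,j,G,A,c,f]
After op 8 (rotate(+2)): offset=2, physical=[E,f,j,G,A,c,f], logical=[j,G,A,c,f,E,f]
After op 9 (rotate(-1)): offset=1, physical=[E,f,j,G,A,c,f], logical=[f,j,G,A,c,f,E]

Answer: f,j,G,A,c,f,E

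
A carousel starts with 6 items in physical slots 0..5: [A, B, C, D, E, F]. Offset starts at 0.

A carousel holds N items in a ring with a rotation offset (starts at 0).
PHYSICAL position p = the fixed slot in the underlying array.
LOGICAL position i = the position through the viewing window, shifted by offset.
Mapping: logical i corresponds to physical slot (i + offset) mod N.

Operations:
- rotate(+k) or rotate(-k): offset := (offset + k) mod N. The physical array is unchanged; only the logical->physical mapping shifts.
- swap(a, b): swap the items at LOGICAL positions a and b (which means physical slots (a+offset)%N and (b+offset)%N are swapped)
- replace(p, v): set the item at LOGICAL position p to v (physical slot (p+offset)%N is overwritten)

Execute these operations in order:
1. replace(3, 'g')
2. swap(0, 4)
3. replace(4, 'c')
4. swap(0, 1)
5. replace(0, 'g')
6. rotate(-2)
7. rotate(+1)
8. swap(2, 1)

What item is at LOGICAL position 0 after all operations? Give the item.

After op 1 (replace(3, 'g')): offset=0, physical=[A,B,C,g,E,F], logical=[A,B,C,g,E,F]
After op 2 (swap(0, 4)): offset=0, physical=[E,B,C,g,A,F], logical=[E,B,C,g,A,F]
After op 3 (replace(4, 'c')): offset=0, physical=[E,B,C,g,c,F], logical=[E,B,C,g,c,F]
After op 4 (swap(0, 1)): offset=0, physical=[B,E,C,g,c,F], logical=[B,E,C,g,c,F]
After op 5 (replace(0, 'g')): offset=0, physical=[g,E,C,g,c,F], logical=[g,E,C,g,c,F]
After op 6 (rotate(-2)): offset=4, physical=[g,E,C,g,c,F], logical=[c,F,g,E,C,g]
After op 7 (rotate(+1)): offset=5, physical=[g,E,C,g,c,F], logical=[F,g,E,C,g,c]
After op 8 (swap(2, 1)): offset=5, physical=[E,g,C,g,c,F], logical=[F,E,g,C,g,c]

Answer: F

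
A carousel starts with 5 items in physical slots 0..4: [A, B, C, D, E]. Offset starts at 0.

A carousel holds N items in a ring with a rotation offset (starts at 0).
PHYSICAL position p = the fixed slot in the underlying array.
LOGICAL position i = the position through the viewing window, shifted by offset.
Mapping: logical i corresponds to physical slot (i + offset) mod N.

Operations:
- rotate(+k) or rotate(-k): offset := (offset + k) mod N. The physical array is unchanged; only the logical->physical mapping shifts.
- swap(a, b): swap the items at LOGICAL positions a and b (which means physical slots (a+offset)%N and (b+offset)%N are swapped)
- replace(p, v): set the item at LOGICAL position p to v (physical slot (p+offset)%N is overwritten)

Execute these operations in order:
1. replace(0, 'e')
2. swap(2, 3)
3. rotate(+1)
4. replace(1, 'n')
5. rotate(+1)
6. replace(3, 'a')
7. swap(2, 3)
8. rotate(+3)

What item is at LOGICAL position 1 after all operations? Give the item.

After op 1 (replace(0, 'e')): offset=0, physical=[e,B,C,D,E], logical=[e,B,C,D,E]
After op 2 (swap(2, 3)): offset=0, physical=[e,B,D,C,E], logical=[e,B,D,C,E]
After op 3 (rotate(+1)): offset=1, physical=[e,B,D,C,E], logical=[B,D,C,E,e]
After op 4 (replace(1, 'n')): offset=1, physical=[e,B,n,C,E], logical=[B,n,C,E,e]
After op 5 (rotate(+1)): offset=2, physical=[e,B,n,C,E], logical=[n,C,E,e,B]
After op 6 (replace(3, 'a')): offset=2, physical=[a,B,n,C,E], logical=[n,C,E,a,B]
After op 7 (swap(2, 3)): offset=2, physical=[E,B,n,C,a], logical=[n,C,a,E,B]
After op 8 (rotate(+3)): offset=0, physical=[E,B,n,C,a], logical=[E,B,n,C,a]

Answer: B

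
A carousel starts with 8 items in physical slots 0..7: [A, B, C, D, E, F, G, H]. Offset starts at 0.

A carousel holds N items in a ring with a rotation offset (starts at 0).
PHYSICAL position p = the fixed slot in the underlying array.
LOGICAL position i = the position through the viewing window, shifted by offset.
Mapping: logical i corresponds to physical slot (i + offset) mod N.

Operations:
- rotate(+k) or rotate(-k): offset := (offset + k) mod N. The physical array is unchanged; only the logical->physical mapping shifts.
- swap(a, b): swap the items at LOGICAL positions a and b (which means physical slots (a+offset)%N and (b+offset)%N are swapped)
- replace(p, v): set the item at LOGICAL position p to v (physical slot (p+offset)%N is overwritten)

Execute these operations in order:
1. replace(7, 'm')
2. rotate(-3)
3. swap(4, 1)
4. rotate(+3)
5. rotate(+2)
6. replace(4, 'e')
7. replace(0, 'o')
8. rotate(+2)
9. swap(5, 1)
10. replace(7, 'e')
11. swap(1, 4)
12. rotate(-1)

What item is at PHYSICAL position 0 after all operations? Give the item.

After op 1 (replace(7, 'm')): offset=0, physical=[A,B,C,D,E,F,G,m], logical=[A,B,C,D,E,F,G,m]
After op 2 (rotate(-3)): offset=5, physical=[A,B,C,D,E,F,G,m], logical=[F,G,m,A,B,C,D,E]
After op 3 (swap(4, 1)): offset=5, physical=[A,G,C,D,E,F,B,m], logical=[F,B,m,A,G,C,D,E]
After op 4 (rotate(+3)): offset=0, physical=[A,G,C,D,E,F,B,m], logical=[A,G,C,D,E,F,B,m]
After op 5 (rotate(+2)): offset=2, physical=[A,G,C,D,E,F,B,m], logical=[C,D,E,F,B,m,A,G]
After op 6 (replace(4, 'e')): offset=2, physical=[A,G,C,D,E,F,e,m], logical=[C,D,E,F,e,m,A,G]
After op 7 (replace(0, 'o')): offset=2, physical=[A,G,o,D,E,F,e,m], logical=[o,D,E,F,e,m,A,G]
After op 8 (rotate(+2)): offset=4, physical=[A,G,o,D,E,F,e,m], logical=[E,F,e,m,A,G,o,D]
After op 9 (swap(5, 1)): offset=4, physical=[A,F,o,D,E,G,e,m], logical=[E,G,e,m,A,F,o,D]
After op 10 (replace(7, 'e')): offset=4, physical=[A,F,o,e,E,G,e,m], logical=[E,G,e,m,A,F,o,e]
After op 11 (swap(1, 4)): offset=4, physical=[G,F,o,e,E,A,e,m], logical=[E,A,e,m,G,F,o,e]
After op 12 (rotate(-1)): offset=3, physical=[G,F,o,e,E,A,e,m], logical=[e,E,A,e,m,G,F,o]

Answer: G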